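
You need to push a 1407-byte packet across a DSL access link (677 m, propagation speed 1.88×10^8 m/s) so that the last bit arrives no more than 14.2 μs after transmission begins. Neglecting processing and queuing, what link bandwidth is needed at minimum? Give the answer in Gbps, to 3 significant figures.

1.06 Gbps

L = 11256 bits.
Propagation delay = 677 / 188000000 = 3.60106 μs.
Transmission budget = 14.2 − 3.60106 = 10.5989 μs.
R ≥ L / t_tx = 11256 bits / 1.05989e-05 s = 1.06 Gbps.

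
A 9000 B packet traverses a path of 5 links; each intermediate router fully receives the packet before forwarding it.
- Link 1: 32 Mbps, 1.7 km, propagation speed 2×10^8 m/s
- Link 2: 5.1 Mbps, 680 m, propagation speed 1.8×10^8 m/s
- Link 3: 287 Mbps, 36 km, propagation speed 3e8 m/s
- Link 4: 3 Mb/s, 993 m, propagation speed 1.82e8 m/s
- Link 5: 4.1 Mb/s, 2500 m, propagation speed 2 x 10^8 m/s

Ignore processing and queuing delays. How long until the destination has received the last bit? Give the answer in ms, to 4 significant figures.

L = 9000 × 8 = 72000 bits.
Transmission delays (L/R per hop): 2.25, 14.1176, 0.250871, 24, 17.561 ms; sum = 58.1795 ms.
Propagation delays (d/s per hop): 0.0085, 0.00377778, 0.12, 0.00545604, 0.0125 ms; sum = 0.150234 ms.
End-to-end = 58.33 ms.

58.33 ms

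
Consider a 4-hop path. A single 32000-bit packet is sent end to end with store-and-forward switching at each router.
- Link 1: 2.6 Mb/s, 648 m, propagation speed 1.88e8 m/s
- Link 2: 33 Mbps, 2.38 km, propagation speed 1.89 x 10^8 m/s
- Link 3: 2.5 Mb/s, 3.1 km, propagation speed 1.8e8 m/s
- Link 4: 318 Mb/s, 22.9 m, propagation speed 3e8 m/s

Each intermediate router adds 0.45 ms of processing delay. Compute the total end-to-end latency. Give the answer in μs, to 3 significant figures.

Transmission delays (L/R per hop): 12307.7, 969.697, 12800, 100.629 μs; sum = 26178 μs.
Propagation delays (d/s per hop): 3.44681, 12.5926, 17.2222, 0.0763333 μs; sum = 33.338 μs.
Processing at 3 router(s): 3 × 0.45 ms = 1350 μs.
End-to-end = 27600 μs.

27600 μs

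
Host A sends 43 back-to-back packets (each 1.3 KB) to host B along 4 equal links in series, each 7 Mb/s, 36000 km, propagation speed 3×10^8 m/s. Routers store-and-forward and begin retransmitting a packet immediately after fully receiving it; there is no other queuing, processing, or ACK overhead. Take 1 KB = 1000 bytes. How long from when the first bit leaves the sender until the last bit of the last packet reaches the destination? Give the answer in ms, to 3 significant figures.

Per-hop transmission t_tx = L/R = 10400/7000000 = 1.48571 ms.
Per-hop propagation t_prop = 36000000/300000000 = 120 ms.
Pipeline fill: first packet needs 4·t_tx to clear all hops; remaining 42 packets each add one t_tx.
Total = (4+43-1)·t_tx + 4·t_prop = 46·1.48571 + 4·120 = 548 ms.

548 ms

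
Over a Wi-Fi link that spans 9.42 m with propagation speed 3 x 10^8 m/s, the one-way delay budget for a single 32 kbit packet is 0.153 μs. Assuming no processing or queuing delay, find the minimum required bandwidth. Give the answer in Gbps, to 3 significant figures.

Propagation delay = 9.42 / 300000000 = 0.0314 μs.
Transmission budget = 0.153 − 0.0314 = 0.1216 μs.
R ≥ L / t_tx = 32000 bits / 1.216e-07 s = 263 Gbps.

263 Gbps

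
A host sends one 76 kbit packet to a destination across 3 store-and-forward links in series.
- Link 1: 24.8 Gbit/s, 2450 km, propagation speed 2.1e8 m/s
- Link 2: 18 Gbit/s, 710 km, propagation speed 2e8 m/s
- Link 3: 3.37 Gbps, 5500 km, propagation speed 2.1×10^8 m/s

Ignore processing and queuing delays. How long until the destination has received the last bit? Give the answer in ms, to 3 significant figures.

41.4 ms

L = 76000 bits.
Transmission delays (L/R per hop): 0.00306452, 0.00422222, 0.0225519 ms; sum = 0.0298387 ms.
Propagation delays (d/s per hop): 11.6667, 3.55, 26.1905 ms; sum = 41.4071 ms.
End-to-end = 41.4 ms.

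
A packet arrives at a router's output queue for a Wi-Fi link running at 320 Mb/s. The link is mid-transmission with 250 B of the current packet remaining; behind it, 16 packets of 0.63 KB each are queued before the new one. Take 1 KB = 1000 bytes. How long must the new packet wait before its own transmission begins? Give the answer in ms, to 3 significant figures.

0.258 ms

Each queued packet: L/R = 5040/320000000 = 0.01575 ms.
16 queued → 0.252 ms.
Plus remaining 2000 bits of current packet: 0.00625 ms.
Queuing delay = 0.258 ms.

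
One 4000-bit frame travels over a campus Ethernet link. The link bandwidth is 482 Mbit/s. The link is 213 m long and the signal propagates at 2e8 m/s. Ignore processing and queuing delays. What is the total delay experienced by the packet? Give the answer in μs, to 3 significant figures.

Transmission delay = L/R = 4000 / 482000000 = 8.29876 μs.
Propagation delay = d/s = 213 m / 200000000 m/s = 1.065 μs.
Total = 9.36 μs.

9.36 μs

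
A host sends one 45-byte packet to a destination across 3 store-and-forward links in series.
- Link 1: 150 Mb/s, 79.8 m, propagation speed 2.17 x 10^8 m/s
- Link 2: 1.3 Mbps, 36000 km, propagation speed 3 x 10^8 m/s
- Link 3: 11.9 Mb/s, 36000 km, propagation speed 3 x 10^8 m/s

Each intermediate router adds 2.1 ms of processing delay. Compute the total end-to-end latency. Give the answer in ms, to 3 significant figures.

245 ms

L = 45 × 8 = 360 bits.
Transmission delays (L/R per hop): 0.0024, 0.276923, 0.0302521 ms; sum = 0.309575 ms.
Propagation delays (d/s per hop): 0.000367742, 120, 120 ms; sum = 240 ms.
Processing at 2 router(s): 2 × 2.1 ms = 4.2 ms.
End-to-end = 245 ms.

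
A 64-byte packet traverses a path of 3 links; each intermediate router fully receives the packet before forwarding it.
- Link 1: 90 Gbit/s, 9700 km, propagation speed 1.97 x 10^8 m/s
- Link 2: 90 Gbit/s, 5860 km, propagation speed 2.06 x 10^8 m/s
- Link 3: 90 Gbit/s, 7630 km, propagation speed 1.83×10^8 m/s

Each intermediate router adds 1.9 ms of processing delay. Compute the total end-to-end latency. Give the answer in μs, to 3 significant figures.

123000 μs

L = 64 × 8 = 512 bits.
Transmission delay per hop = L/R = 512/90000000000 = 0.00568889 μs; 3 hops → 0.0170667 μs.
Propagation delays (d/s per hop): 49238.6, 28446.6, 41694 μs; sum = 119379 μs.
Processing at 2 router(s): 2 × 1.9 ms = 3800 μs.
End-to-end = 123000 μs.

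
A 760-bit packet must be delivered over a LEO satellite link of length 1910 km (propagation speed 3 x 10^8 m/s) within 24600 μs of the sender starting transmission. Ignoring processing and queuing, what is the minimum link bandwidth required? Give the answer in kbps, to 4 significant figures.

41.68 kbps

Propagation delay = 1910000 / 300000000 = 6366.67 μs.
Transmission budget = 24600 − 6366.67 = 18233.3 μs.
R ≥ L / t_tx = 760 bits / 0.0182333 s = 41.68 kbps.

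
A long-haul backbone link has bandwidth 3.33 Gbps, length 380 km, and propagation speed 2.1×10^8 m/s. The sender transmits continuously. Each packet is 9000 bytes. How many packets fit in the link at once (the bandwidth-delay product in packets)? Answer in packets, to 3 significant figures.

Propagation delay = 380000 / 210000000 = 0.00180952 s.
BDP = R × t_prop = 3330000000 × 0.00180952 = 6025710 bits.
In packets of 72000 bits: 83.7 packets.

83.7 packets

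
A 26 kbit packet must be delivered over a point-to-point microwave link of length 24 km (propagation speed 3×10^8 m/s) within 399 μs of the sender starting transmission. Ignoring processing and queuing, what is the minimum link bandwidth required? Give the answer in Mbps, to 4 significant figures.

81.50 Mbps

Propagation delay = 24000 / 300000000 = 80 μs.
Transmission budget = 399 − 80 = 319 μs.
R ≥ L / t_tx = 26000 bits / 0.000319 s = 81.50 Mbps.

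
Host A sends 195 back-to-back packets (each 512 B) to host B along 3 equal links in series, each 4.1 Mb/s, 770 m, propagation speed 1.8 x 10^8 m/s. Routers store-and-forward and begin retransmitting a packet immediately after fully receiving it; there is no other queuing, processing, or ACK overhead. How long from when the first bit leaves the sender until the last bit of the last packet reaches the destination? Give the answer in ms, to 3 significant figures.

197 ms

Per-hop transmission t_tx = L/R = 4096/4.1e+06 = 0.999024 ms.
Per-hop propagation t_prop = 770/180000000 = 0.00427778 ms.
Pipeline fill: first packet needs 3·t_tx to clear all hops; remaining 194 packets each add one t_tx.
Total = (3+195-1)·t_tx + 3·t_prop = 197·0.999024 + 3·0.00427778 = 197 ms.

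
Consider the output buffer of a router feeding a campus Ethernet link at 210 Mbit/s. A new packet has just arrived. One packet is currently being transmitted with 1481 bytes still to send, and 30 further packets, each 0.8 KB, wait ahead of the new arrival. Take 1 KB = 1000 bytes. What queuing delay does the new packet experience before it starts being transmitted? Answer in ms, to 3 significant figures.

0.971 ms

Each queued packet: L/R = 6400/210000000 = 0.0304762 ms.
30 queued → 0.914286 ms.
Plus remaining 11848 bits of current packet: 0.056419 ms.
Queuing delay = 0.971 ms.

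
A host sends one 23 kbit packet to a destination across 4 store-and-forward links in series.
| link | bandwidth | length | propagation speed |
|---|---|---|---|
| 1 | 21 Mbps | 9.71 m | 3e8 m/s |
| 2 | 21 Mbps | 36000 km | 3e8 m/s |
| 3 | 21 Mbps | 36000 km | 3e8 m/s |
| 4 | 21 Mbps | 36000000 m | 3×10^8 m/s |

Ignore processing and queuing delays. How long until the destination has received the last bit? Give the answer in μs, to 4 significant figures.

L = 23000 bits.
Transmission delay per hop = L/R = 23000/21000000 = 1095.24 μs; 4 hops → 4380.95 μs.
Propagation delays (d/s per hop): 0.0323667, 120000, 120000, 120000 μs; sum = 360000 μs.
End-to-end = 364400 μs.

364400 μs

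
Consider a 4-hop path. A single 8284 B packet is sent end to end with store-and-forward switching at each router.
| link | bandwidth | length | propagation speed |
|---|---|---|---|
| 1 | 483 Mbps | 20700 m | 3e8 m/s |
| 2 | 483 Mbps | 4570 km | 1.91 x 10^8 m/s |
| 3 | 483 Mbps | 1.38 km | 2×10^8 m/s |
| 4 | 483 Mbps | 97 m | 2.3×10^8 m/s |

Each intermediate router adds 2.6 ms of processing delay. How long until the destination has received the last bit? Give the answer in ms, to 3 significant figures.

32.4 ms

L = 8284 × 8 = 66272 bits.
Transmission delay per hop = L/R = 66272/483000000 = 0.137209 ms; 4 hops → 0.548836 ms.
Propagation delays (d/s per hop): 0.069, 23.9267, 0.0069, 0.000421739 ms; sum = 24.003 ms.
Processing at 3 router(s): 3 × 2.6 ms = 7.8 ms.
End-to-end = 32.4 ms.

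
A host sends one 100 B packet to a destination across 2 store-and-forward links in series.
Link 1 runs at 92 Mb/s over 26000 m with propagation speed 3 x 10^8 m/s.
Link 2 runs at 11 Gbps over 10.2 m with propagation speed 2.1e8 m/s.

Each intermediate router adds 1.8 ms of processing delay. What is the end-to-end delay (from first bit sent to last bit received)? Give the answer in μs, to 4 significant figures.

L = 100 × 8 = 800 bits.
Transmission delays (L/R per hop): 8.69565, 0.0727273 μs; sum = 8.76838 μs.
Propagation delays (d/s per hop): 86.6667, 0.0485714 μs; sum = 86.7152 μs.
Processing at 1 router(s): 1 × 1.8 ms = 1800 μs.
End-to-end = 1895 μs.

1895 μs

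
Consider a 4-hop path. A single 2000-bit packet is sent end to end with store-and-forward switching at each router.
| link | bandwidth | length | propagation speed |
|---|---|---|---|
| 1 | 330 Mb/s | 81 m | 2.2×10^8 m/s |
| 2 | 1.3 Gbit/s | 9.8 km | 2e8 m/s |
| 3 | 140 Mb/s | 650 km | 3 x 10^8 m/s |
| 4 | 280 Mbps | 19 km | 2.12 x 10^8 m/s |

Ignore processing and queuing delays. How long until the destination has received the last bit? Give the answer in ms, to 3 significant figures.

Transmission delays (L/R per hop): 0.00606061, 0.00153846, 0.0142857, 0.00714286 ms; sum = 0.0290276 ms.
Propagation delays (d/s per hop): 0.000368182, 0.049, 2.16667, 0.0896226 ms; sum = 2.30566 ms.
End-to-end = 2.33 ms.

2.33 ms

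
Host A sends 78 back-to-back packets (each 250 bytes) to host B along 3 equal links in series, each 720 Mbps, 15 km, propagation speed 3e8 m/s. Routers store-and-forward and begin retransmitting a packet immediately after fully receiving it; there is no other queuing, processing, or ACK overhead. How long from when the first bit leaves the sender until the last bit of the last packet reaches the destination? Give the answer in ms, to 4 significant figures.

Per-hop transmission t_tx = L/R = 2000/720000000 = 0.00277778 ms.
Per-hop propagation t_prop = 15000/300000000 = 0.05 ms.
Pipeline fill: first packet needs 3·t_tx to clear all hops; remaining 77 packets each add one t_tx.
Total = (3+78-1)·t_tx + 3·t_prop = 80·0.00277778 + 3·0.05 = 0.3722 ms.

0.3722 ms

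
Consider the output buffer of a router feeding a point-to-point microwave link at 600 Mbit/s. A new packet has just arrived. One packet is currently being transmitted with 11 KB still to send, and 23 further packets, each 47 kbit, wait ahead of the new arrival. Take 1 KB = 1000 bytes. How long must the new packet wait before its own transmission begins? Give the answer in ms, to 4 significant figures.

Each queued packet: L/R = 47000/600000000 = 0.0783333 ms.
23 queued → 1.80167 ms.
Plus remaining 88000 bits of current packet: 0.146667 ms.
Queuing delay = 1.948 ms.

1.948 ms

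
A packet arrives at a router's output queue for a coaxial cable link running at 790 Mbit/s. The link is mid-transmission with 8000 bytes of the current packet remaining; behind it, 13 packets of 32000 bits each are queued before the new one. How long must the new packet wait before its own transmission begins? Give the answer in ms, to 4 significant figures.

Each queued packet: L/R = 32000/790000000 = 0.0405063 ms.
13 queued → 0.526582 ms.
Plus remaining 64000 bits of current packet: 0.0810127 ms.
Queuing delay = 0.6076 ms.

0.6076 ms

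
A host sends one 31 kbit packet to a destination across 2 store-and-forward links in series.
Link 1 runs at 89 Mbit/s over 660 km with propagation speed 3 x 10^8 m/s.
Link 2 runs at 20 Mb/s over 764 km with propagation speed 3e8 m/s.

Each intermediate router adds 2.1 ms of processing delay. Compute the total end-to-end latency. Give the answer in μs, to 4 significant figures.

8745 μs

L = 31000 bits.
Transmission delays (L/R per hop): 348.315, 1550 μs; sum = 1898.31 μs.
Propagation delays (d/s per hop): 2200, 2546.67 μs; sum = 4746.67 μs.
Processing at 1 router(s): 1 × 2.1 ms = 2100 μs.
End-to-end = 8745 μs.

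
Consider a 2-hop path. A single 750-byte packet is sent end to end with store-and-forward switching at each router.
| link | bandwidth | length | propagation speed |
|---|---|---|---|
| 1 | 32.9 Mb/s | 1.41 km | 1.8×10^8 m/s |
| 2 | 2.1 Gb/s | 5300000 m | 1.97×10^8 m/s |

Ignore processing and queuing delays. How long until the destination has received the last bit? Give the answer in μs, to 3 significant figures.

L = 750 × 8 = 6000 bits.
Transmission delays (L/R per hop): 182.371, 2.85714 μs; sum = 185.228 μs.
Propagation delays (d/s per hop): 7.83333, 26903.6 μs; sum = 26911.4 μs.
End-to-end = 27100 μs.

27100 μs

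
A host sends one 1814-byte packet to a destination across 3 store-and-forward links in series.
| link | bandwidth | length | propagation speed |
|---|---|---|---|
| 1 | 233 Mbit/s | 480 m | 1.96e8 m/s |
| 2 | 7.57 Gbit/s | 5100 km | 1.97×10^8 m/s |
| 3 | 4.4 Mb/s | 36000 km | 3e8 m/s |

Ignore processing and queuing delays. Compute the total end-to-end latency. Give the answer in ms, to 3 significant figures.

149 ms

L = 1814 × 8 = 14512 bits.
Transmission delays (L/R per hop): 0.0622833, 0.00191704, 3.29818 ms; sum = 3.36238 ms.
Propagation delays (d/s per hop): 0.00244898, 25.8883, 120 ms; sum = 145.891 ms.
End-to-end = 149 ms.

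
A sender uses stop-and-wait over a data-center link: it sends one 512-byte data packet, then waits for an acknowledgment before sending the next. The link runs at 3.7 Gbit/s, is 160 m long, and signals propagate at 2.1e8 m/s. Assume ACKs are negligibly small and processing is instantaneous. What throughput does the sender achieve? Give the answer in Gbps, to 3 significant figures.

t_tx = L/R = 4096/3700000000 = 1.10703e-06 s.
t_prop = 160/210000000 = 7.61905e-07 s; RTT = 1.52381e-06 s.
Cycle = t_tx + RTT = 2.63084e-06 s.
Throughput = L / cycle = 4096 / 2.63084e-06 = 1.56 Gbps.

1.56 Gbps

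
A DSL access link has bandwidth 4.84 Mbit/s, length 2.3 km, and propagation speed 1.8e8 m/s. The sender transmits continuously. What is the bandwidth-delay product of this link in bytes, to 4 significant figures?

Propagation delay = 2300 / 180000000 = 1.27778e-05 s.
BDP = R × t_prop = 4840000 × 1.27778e-05 = 61.8444 bits.
In bytes: 61.8444/8 = 7.731 bytes.

7.731 bytes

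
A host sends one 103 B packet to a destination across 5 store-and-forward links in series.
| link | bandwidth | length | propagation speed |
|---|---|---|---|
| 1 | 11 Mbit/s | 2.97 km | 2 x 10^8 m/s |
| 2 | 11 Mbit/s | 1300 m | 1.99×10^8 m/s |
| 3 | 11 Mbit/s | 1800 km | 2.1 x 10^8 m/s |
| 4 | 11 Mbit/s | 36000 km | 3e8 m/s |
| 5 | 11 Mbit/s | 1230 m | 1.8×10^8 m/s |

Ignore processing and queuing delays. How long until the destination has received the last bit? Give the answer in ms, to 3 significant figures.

L = 103 × 8 = 824 bits.
Transmission delay per hop = L/R = 824/11000000 = 0.0749091 ms; 5 hops → 0.374545 ms.
Propagation delays (d/s per hop): 0.01485, 0.00653266, 8.57143, 120, 0.00683333 ms; sum = 128.6 ms.
End-to-end = 129 ms.

129 ms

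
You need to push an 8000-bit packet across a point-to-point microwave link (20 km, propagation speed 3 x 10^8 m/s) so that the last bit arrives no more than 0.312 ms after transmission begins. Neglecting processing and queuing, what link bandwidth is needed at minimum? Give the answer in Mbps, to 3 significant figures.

32.6 Mbps

Propagation delay = 20000 / 300000000 = 0.0666667 ms.
Transmission budget = 0.312 − 0.0666667 = 0.245333 ms.
R ≥ L / t_tx = 8000 bits / 0.000245333 s = 32.6 Mbps.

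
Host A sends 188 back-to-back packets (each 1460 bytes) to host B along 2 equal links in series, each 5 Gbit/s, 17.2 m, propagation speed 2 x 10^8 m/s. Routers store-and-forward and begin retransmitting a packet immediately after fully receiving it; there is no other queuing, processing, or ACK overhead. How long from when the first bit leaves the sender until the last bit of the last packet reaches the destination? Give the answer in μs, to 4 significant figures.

Per-hop transmission t_tx = L/R = 11680/5000000000 = 2.336 μs.
Per-hop propagation t_prop = 17.2/200000000 = 0.086 μs.
Pipeline fill: first packet needs 2·t_tx to clear all hops; remaining 187 packets each add one t_tx.
Total = (2+188-1)·t_tx + 2·t_prop = 189·2.336 + 2·0.086 = 441.7 μs.

441.7 μs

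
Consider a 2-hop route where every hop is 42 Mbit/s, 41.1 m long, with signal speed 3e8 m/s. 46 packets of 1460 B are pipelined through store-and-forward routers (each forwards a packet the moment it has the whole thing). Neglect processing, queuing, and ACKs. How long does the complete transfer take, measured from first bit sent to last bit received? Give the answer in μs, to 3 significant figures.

13100 μs

Per-hop transmission t_tx = L/R = 11680/42000000 = 278.095 μs.
Per-hop propagation t_prop = 41.1/300000000 = 0.137 μs.
Pipeline fill: first packet needs 2·t_tx to clear all hops; remaining 45 packets each add one t_tx.
Total = (2+46-1)·t_tx + 2·t_prop = 47·278.095 + 2·0.137 = 13100 μs.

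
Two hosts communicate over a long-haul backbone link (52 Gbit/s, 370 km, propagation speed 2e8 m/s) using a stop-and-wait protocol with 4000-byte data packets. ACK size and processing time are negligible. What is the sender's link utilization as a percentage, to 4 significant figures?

0.01663 %

t_tx = L/R = 32000/52000000000 = 6.15385e-07 s.
t_prop = 370000/200000000 = 0.00185 s; RTT = 0.0037 s.
Cycle = t_tx + RTT = 0.00370062 s.
Utilization = t_tx / cycle = 6.15385e-07/0.00370062 = 0.01663 %.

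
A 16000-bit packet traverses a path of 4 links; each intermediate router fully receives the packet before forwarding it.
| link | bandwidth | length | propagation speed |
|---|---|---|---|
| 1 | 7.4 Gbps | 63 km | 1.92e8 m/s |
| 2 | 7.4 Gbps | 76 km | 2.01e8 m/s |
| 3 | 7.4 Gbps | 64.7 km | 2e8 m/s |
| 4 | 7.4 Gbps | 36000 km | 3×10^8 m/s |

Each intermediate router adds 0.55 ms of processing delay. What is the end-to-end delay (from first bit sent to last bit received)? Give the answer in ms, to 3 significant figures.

Transmission delay per hop = L/R = 16000/7400000000 = 0.00216216 ms; 4 hops → 0.00864865 ms.
Propagation delays (d/s per hop): 0.328125, 0.378109, 0.3235, 120 ms; sum = 121.03 ms.
Processing at 3 router(s): 3 × 0.55 ms = 1.65 ms.
End-to-end = 123 ms.

123 ms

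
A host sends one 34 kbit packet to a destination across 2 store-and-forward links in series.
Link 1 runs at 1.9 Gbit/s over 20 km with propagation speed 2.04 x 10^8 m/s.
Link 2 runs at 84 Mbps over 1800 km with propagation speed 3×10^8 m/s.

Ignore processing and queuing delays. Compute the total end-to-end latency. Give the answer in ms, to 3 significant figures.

L = 34000 bits.
Transmission delays (L/R per hop): 0.0178947, 0.404762 ms; sum = 0.422657 ms.
Propagation delays (d/s per hop): 0.0980392, 6 ms; sum = 6.09804 ms.
End-to-end = 6.52 ms.

6.52 ms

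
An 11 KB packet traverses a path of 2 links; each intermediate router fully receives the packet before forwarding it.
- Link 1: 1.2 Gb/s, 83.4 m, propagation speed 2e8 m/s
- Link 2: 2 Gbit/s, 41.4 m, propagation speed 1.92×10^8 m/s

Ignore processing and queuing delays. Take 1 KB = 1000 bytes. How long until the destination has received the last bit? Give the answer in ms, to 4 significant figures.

L = 88000 bits.
Transmission delays (L/R per hop): 0.0733333, 0.044 ms; sum = 0.117333 ms.
Propagation delays (d/s per hop): 0.000417, 0.000215625 ms; sum = 0.000632625 ms.
End-to-end = 0.1180 ms.

0.1180 ms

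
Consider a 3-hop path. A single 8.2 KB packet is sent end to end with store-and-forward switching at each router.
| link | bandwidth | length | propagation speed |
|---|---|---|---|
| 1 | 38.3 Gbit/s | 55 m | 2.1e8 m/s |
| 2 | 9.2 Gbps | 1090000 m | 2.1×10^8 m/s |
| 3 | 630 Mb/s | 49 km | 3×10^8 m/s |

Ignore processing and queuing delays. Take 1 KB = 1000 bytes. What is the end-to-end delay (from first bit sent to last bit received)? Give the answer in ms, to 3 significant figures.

5.47 ms

L = 65600 bits.
Transmission delays (L/R per hop): 0.00171279, 0.00713043, 0.104127 ms; sum = 0.11297 ms.
Propagation delays (d/s per hop): 0.000261905, 5.19048, 0.163333 ms; sum = 5.35407 ms.
End-to-end = 5.47 ms.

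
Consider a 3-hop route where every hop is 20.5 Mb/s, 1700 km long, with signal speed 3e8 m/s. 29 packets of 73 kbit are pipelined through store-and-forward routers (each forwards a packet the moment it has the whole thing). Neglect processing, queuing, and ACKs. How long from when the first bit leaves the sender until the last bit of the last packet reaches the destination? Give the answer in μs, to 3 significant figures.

127000 μs

Per-hop transmission t_tx = L/R = 73000/20500000 = 3560.98 μs.
Per-hop propagation t_prop = 1700000/300000000 = 5666.67 μs.
Pipeline fill: first packet needs 3·t_tx to clear all hops; remaining 28 packets each add one t_tx.
Total = (3+29-1)·t_tx + 3·t_prop = 31·3560.98 + 3·5666.67 = 127000 μs.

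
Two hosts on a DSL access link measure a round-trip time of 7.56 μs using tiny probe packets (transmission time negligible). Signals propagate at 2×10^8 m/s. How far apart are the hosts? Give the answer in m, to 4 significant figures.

756.0 m

One-way propagation = RTT/2 = 3.78 μs.
d = s × t = 200000000 × 3.78e-06 = 756.0 m.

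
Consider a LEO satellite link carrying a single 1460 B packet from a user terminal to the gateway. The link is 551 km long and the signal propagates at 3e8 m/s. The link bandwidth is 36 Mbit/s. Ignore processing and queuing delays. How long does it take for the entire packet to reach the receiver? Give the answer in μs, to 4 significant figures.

2161 μs

L = 1460 × 8 = 11680 bits.
Transmission delay = L/R = 11680 / 36000000 = 324.444 μs.
Propagation delay = d/s = 551000 m / 300000000 m/s = 1836.67 μs.
Total = 2161 μs.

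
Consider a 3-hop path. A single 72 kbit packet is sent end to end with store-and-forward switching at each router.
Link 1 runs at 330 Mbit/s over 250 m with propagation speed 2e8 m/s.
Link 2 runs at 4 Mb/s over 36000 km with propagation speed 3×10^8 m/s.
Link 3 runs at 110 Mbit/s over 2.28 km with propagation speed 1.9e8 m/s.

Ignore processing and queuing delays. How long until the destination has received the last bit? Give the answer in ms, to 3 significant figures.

139 ms

L = 72000 bits.
Transmission delays (L/R per hop): 0.218182, 18, 0.654545 ms; sum = 18.8727 ms.
Propagation delays (d/s per hop): 0.00125, 120, 0.012 ms; sum = 120.013 ms.
End-to-end = 139 ms.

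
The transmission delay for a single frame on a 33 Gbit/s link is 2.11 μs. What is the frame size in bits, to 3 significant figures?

L = R × t_tx = 33000000000 b/s × 2.11e-06 s = 69630 bits.

69600 bits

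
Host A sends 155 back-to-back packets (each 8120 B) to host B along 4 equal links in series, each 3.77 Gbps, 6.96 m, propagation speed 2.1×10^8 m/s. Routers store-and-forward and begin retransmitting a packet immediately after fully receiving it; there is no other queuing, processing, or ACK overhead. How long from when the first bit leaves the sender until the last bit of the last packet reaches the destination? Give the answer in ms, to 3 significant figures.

2.72 ms

Per-hop transmission t_tx = L/R = 64960/3770000000 = 0.0172308 ms.
Per-hop propagation t_prop = 6.96/210000000 = 3.31429e-05 ms.
Pipeline fill: first packet needs 4·t_tx to clear all hops; remaining 154 packets each add one t_tx.
Total = (4+155-1)·t_tx + 4·t_prop = 158·0.0172308 + 4·3.31429e-05 = 2.72 ms.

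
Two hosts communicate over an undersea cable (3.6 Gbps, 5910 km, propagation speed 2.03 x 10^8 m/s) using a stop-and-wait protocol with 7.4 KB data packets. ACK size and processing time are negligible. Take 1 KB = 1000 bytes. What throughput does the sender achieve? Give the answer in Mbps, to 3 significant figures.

t_tx = L/R = 59200/3600000000 = 1.64444e-05 s.
t_prop = 5910000/2.03e+08 = 0.0291133 s; RTT = 0.0582266 s.
Cycle = t_tx + RTT = 0.058243 s.
Throughput = L / cycle = 59200 / 0.058243 = 1.02 Mbps.

1.02 Mbps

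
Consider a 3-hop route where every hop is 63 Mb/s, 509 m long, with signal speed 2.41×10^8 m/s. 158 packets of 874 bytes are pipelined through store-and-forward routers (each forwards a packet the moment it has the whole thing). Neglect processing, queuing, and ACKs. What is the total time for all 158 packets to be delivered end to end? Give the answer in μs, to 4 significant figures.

17760 μs

Per-hop transmission t_tx = L/R = 6992/63000000 = 110.984 μs.
Per-hop propagation t_prop = 509/241000000 = 2.11203 μs.
Pipeline fill: first packet needs 3·t_tx to clear all hops; remaining 157 packets each add one t_tx.
Total = (3+158-1)·t_tx + 3·t_prop = 160·110.984 + 3·2.11203 = 17760 μs.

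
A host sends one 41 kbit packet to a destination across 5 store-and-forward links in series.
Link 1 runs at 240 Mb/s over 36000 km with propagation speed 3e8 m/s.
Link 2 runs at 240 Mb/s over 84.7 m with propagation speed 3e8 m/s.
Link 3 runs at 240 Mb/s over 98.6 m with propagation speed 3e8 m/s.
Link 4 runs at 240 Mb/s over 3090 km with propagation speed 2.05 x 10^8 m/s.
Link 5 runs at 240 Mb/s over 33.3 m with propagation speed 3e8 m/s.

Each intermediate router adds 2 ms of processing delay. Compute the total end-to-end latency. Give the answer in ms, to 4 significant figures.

L = 41000 bits.
Transmission delay per hop = L/R = 41000/240000000 = 0.170833 ms; 5 hops → 0.854167 ms.
Propagation delays (d/s per hop): 120, 0.000282333, 0.000328667, 15.0732, 0.000111 ms; sum = 135.074 ms.
Processing at 4 router(s): 4 × 2 ms = 8 ms.
End-to-end = 143.9 ms.

143.9 ms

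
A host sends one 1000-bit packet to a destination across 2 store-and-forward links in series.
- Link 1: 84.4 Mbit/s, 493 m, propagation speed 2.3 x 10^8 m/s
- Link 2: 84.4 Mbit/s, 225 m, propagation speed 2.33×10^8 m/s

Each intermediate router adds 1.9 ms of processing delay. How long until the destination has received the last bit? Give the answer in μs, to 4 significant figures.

1927 μs

Transmission delay per hop = L/R = 1000/84400000 = 11.8483 μs; 2 hops → 23.6967 μs.
Propagation delays (d/s per hop): 2.14348, 0.965665 μs; sum = 3.10914 μs.
Processing at 1 router(s): 1 × 1.9 ms = 1900 μs.
End-to-end = 1927 μs.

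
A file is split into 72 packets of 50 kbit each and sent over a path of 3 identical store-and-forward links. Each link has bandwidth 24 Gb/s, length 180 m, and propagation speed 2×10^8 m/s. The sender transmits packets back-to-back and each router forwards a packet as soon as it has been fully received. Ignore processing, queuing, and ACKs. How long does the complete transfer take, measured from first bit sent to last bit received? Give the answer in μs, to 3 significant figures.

157 μs

Per-hop transmission t_tx = L/R = 50000/24000000000 = 2.08333 μs.
Per-hop propagation t_prop = 180/200000000 = 0.9 μs.
Pipeline fill: first packet needs 3·t_tx to clear all hops; remaining 71 packets each add one t_tx.
Total = (3+72-1)·t_tx + 3·t_prop = 74·2.08333 + 3·0.9 = 157 μs.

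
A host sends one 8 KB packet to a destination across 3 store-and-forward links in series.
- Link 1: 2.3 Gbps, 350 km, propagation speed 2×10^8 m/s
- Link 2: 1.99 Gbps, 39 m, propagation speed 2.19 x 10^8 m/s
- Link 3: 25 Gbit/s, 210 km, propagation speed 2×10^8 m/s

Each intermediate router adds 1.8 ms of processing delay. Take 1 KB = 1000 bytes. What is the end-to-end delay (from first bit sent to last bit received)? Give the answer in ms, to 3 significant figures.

6.46 ms

L = 64000 bits.
Transmission delays (L/R per hop): 0.0278261, 0.0321608, 0.00256 ms; sum = 0.0625469 ms.
Propagation delays (d/s per hop): 1.75, 0.000178082, 1.05 ms; sum = 2.80018 ms.
Processing at 2 router(s): 2 × 1.8 ms = 3.6 ms.
End-to-end = 6.46 ms.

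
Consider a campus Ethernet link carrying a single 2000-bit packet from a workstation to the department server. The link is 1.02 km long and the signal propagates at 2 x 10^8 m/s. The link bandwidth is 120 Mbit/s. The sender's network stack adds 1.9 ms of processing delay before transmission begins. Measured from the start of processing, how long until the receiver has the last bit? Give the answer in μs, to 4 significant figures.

Transmission delay = L/R = 2000 / 120000000 = 16.6667 μs.
Propagation delay = d/s = 1020 m / 200000000 m/s = 5.1 μs.
Plus processing delay 1.9 ms = 1900 μs.
Total = 1922 μs.

1922 μs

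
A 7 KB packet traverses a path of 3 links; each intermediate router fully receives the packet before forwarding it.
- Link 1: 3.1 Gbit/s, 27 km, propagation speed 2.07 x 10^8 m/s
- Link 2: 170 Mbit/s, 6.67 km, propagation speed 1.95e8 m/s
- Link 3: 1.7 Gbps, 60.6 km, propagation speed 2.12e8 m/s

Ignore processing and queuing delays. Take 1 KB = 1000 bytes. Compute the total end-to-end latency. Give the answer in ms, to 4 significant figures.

L = 56000 bits.
Transmission delays (L/R per hop): 0.0180645, 0.329412, 0.0329412 ms; sum = 0.380417 ms.
Propagation delays (d/s per hop): 0.130435, 0.0342051, 0.285849 ms; sum = 0.450489 ms.
End-to-end = 0.8309 ms.

0.8309 ms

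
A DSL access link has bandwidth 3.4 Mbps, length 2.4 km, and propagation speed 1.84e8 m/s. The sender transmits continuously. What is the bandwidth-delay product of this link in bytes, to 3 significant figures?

Propagation delay = 2400 / 184000000 = 1.30435e-05 s.
BDP = R × t_prop = 3400000 × 1.30435e-05 = 44.3478 bits.
In bytes: 44.3478/8 = 5.54 bytes.

5.54 bytes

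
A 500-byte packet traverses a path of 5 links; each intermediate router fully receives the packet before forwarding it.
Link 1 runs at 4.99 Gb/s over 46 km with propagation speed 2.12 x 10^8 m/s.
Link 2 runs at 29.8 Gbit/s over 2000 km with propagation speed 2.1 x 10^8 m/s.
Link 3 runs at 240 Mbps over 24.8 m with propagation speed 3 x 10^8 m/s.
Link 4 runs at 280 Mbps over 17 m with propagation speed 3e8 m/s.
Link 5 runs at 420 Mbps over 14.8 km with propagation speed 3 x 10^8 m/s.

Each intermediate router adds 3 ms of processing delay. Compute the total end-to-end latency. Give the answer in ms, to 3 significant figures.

L = 500 × 8 = 4000 bits.
Transmission delays (L/R per hop): 0.000801603, 0.000134228, 0.0166667, 0.0142857, 0.00952381 ms; sum = 0.041412 ms.
Propagation delays (d/s per hop): 0.216981, 9.52381, 8.26667e-05, 5.66667e-05, 0.0493333 ms; sum = 9.79026 ms.
Processing at 4 router(s): 4 × 3 ms = 12 ms.
End-to-end = 21.8 ms.

21.8 ms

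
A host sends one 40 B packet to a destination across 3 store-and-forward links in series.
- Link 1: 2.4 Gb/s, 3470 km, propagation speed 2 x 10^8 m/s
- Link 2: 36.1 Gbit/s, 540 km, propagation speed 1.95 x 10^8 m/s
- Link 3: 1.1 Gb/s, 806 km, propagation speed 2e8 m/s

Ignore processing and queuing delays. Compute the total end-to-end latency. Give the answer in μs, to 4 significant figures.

L = 40 × 8 = 320 bits.
Transmission delays (L/R per hop): 0.133333, 0.00886427, 0.290909 μs; sum = 0.433107 μs.
Propagation delays (d/s per hop): 17350, 2769.23, 4030 μs; sum = 24149.2 μs.
End-to-end = 24150 μs.

24150 μs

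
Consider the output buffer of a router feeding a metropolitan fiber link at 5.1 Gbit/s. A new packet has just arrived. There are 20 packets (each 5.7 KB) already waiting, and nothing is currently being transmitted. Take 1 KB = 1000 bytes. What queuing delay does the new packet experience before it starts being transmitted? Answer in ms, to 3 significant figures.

0.179 ms

Each queued packet: L/R = 45600/5100000000 = 0.00894118 ms.
20 queued → 0.178824 ms.
Queuing delay = 0.179 ms.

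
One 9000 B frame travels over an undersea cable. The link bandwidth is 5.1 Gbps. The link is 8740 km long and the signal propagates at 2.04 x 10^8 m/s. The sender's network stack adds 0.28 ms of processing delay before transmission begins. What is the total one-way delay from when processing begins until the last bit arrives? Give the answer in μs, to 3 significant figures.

L = 9000 × 8 = 72000 bits.
Transmission delay = L/R = 72000 / 5100000000 = 14.1176 μs.
Propagation delay = d/s = 8740000 m / 204000000 m/s = 42843.1 μs.
Plus processing delay 0.28 ms = 280 μs.
Total = 43100 μs.

43100 μs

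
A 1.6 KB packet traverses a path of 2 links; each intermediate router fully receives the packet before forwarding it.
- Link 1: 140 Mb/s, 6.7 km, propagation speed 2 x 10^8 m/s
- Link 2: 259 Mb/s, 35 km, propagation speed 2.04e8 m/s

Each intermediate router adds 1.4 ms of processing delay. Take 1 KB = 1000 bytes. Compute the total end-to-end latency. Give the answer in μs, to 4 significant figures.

L = 12800 bits.
Transmission delays (L/R per hop): 91.4286, 49.4208 μs; sum = 140.849 μs.
Propagation delays (d/s per hop): 33.5, 171.569 μs; sum = 205.069 μs.
Processing at 1 router(s): 1 × 1.4 ms = 1400 μs.
End-to-end = 1746 μs.

1746 μs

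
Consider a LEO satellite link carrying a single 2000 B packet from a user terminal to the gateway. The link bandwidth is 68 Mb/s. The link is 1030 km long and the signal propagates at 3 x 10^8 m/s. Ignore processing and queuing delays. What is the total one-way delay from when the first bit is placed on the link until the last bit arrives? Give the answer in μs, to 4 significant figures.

3669 μs

L = 2000 × 8 = 16000 bits.
Transmission delay = L/R = 16000 / 68000000 = 235.294 μs.
Propagation delay = d/s = 1030000 m / 300000000 m/s = 3433.33 μs.
Total = 3669 μs.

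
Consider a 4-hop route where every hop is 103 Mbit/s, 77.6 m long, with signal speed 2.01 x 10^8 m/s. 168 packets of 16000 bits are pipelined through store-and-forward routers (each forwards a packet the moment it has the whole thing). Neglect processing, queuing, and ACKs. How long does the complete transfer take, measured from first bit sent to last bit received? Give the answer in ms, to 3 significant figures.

26.6 ms

Per-hop transmission t_tx = L/R = 16000/103000000 = 0.15534 ms.
Per-hop propagation t_prop = 77.6/2.01e+08 = 0.00038607 ms.
Pipeline fill: first packet needs 4·t_tx to clear all hops; remaining 167 packets each add one t_tx.
Total = (4+168-1)·t_tx + 4·t_prop = 171·0.15534 + 4·0.00038607 = 26.6 ms.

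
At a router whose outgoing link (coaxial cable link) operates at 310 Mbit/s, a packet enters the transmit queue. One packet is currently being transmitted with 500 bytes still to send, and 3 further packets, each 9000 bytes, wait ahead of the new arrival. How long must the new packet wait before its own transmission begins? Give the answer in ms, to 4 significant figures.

Each queued packet: L/R = 72000/310000000 = 0.232258 ms.
3 queued → 0.696774 ms.
Plus remaining 4000 bits of current packet: 0.0129032 ms.
Queuing delay = 0.7097 ms.

0.7097 ms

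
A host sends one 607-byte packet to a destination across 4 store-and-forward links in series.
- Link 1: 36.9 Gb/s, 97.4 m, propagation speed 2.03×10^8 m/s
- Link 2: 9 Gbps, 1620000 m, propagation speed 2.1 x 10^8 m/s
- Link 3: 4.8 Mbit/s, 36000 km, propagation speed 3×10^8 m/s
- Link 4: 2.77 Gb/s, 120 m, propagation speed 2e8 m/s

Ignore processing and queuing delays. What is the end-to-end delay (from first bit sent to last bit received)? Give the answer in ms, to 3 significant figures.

129 ms

L = 607 × 8 = 4856 bits.
Transmission delays (L/R per hop): 0.000131599, 0.000539556, 1.01167, 0.00175307 ms; sum = 1.01409 ms.
Propagation delays (d/s per hop): 0.000479803, 7.71429, 120, 0.0006 ms; sum = 127.715 ms.
End-to-end = 129 ms.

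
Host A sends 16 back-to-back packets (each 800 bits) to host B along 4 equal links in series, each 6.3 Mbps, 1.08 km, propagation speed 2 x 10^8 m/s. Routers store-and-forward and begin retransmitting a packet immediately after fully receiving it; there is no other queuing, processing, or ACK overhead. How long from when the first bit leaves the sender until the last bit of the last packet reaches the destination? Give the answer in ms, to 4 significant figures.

Per-hop transmission t_tx = L/R = 800/6300000 = 0.126984 ms.
Per-hop propagation t_prop = 1080/200000000 = 0.0054 ms.
Pipeline fill: first packet needs 4·t_tx to clear all hops; remaining 15 packets each add one t_tx.
Total = (4+16-1)·t_tx + 4·t_prop = 19·0.126984 + 4·0.0054 = 2.434 ms.

2.434 ms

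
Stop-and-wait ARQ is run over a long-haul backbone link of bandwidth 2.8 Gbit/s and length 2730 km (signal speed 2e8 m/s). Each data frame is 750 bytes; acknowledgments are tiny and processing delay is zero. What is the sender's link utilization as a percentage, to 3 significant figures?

t_tx = L/R = 6000/2800000000 = 2.14286e-06 s.
t_prop = 2730000/200000000 = 0.01365 s; RTT = 0.0273 s.
Cycle = t_tx + RTT = 0.0273021 s.
Utilization = t_tx / cycle = 2.14286e-06/0.0273021 = 0.00785 %.

0.00785 %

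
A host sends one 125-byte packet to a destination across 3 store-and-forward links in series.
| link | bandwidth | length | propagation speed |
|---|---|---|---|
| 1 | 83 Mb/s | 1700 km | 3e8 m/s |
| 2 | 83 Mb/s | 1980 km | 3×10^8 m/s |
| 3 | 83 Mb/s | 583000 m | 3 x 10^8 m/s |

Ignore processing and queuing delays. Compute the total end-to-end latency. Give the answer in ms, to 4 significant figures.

14.25 ms

L = 125 × 8 = 1000 bits.
Transmission delay per hop = L/R = 1000/83000000 = 0.0120482 ms; 3 hops → 0.0361446 ms.
Propagation delays (d/s per hop): 5.66667, 6.6, 1.94333 ms; sum = 14.21 ms.
End-to-end = 14.25 ms.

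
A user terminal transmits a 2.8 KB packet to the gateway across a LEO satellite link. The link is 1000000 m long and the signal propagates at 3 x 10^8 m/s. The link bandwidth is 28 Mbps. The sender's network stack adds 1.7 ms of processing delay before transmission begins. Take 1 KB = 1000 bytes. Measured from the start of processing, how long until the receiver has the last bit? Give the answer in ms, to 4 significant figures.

5.833 ms

L = 22400 bits.
Transmission delay = L/R = 22400 / 28000000 = 0.8 ms.
Propagation delay = d/s = 1000000 m / 300000000 m/s = 3.33333 ms.
Plus processing delay 1.7 ms = 1.7 ms.
Total = 5.833 ms.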